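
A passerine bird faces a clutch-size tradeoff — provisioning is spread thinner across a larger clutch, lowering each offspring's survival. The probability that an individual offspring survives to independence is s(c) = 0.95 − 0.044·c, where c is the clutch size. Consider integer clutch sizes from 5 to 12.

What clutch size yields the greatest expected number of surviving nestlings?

11

Expected surviving nestlings = c × s(c):
  c=5: 5 × 0.730 = 3.650
  c=6: 6 × 0.686 = 4.116
  c=7: 7 × 0.642 = 4.494
  c=8: 8 × 0.598 = 4.784
  c=9: 9 × 0.554 = 4.986
  c=10: 10 × 0.510 = 5.100
  c=11: 11 × 0.466 = 5.126
  c=12: 12 × 0.422 = 5.064
Maximum at c = 11 (5.126 surviving nestlings).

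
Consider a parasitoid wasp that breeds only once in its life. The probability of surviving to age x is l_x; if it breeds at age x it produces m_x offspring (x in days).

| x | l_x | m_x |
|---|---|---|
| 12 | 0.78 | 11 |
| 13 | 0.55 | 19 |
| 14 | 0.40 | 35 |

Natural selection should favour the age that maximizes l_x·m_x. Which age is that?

14

Expected offspring if breeding at age x = l_x × m_x:
  age 12: 0.78 × 11 = 8.580
  age 13: 0.55 × 19 = 10.450
  age 14: 0.40 × 35 = 14.000
Maximum at age 14 (14.000).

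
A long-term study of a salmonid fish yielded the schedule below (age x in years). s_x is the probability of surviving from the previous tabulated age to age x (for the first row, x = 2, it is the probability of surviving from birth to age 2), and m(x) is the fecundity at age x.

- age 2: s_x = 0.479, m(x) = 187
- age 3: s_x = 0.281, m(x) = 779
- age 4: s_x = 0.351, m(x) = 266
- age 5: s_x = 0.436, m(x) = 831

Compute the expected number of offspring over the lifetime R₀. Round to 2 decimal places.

Survivorship from birth: l_x = s_2·s_3·…·s_x.
  l_2 = 0.47900
  l_3 = 0.13460
  l_4 = 0.04724
  l_5 = 0.02060
R₀ = Σ l_x m(x):
  age 2: 0.47900 × 187 = 89.5730
  age 3: 0.13460 × 779 = 104.8534
  age 4: 0.04724 × 266 = 12.5658
  age 5: 0.02060 × 831 = 17.1186
R₀ = 89.5730 + 104.8534 + 12.5658 + 17.1186 = 224.1108

224.11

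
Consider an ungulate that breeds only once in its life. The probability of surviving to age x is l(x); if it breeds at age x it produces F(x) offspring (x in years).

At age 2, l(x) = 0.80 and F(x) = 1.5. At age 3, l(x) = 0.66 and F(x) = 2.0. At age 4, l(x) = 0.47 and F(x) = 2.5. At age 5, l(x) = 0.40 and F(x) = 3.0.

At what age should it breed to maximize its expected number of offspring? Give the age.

Expected offspring if breeding at age x = l(x) × F(x):
  age 2: 0.80 × 1.5 = 1.200
  age 3: 0.66 × 2.0 = 1.320
  age 4: 0.47 × 2.5 = 1.175
  age 5: 0.40 × 3.0 = 1.200
Maximum at age 3 (1.320).

3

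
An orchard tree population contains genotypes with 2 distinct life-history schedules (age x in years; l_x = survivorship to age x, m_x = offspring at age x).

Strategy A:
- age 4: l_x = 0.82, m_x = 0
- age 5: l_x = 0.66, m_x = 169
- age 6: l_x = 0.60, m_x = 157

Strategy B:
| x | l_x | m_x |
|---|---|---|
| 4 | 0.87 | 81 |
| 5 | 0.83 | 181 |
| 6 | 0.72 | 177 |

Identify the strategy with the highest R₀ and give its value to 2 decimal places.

348.14

Strategy A: R₀ = 0.82×0 + 0.66×169 + 0.60×157 = 205.7400
Strategy B: R₀ = 0.87×81 + 0.83×181 + 0.72×177 = 348.1400
Highest R₀: strategy B with 348.1400.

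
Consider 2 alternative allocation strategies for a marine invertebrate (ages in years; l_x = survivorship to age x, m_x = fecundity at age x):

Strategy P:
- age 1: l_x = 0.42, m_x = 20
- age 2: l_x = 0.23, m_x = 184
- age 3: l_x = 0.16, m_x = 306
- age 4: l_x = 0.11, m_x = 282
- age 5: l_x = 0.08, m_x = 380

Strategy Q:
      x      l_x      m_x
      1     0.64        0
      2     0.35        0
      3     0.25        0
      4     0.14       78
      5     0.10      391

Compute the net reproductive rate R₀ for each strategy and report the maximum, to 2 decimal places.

161.10

Strategy P: R₀ = 0.42×20 + 0.23×184 + 0.16×306 + 0.11×282 + 0.08×380 = 161.1000
Strategy Q: R₀ = 0.64×0 + 0.35×0 + 0.25×0 + 0.14×78 + 0.10×391 = 50.0200
Highest R₀: strategy P with 161.1000.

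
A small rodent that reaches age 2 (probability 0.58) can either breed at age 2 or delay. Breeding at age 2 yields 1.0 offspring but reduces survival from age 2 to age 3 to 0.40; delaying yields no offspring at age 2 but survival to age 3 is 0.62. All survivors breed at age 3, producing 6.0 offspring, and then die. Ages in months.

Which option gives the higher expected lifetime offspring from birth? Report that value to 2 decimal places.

2.16

breed at age 2: R₀ = 0.58 × (1.0 + 0.40 × 6.0) = 0.58 × 3.4000 = 1.9720
delay to age 3: R₀ = 0.58 × (0.62 × 6.0) = 0.58 × 3.7200 = 2.1576
Higher: delay to age 3 (2.1576).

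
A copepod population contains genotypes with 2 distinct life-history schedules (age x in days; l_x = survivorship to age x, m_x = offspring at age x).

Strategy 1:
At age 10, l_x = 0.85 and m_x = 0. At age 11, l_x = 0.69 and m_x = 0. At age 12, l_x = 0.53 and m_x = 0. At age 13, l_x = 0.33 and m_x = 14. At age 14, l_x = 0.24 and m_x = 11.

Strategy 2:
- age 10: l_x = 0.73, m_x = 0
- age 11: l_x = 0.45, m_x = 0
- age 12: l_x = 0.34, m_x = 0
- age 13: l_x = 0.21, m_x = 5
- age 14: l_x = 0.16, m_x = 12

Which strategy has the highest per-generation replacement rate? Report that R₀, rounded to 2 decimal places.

7.26

Strategy 1: R₀ = 0.85×0 + 0.69×0 + 0.53×0 + 0.33×14 + 0.24×11 = 7.2600
Strategy 2: R₀ = 0.73×0 + 0.45×0 + 0.34×0 + 0.21×5 + 0.16×12 = 2.9700
Highest R₀: strategy 1 with 7.2600.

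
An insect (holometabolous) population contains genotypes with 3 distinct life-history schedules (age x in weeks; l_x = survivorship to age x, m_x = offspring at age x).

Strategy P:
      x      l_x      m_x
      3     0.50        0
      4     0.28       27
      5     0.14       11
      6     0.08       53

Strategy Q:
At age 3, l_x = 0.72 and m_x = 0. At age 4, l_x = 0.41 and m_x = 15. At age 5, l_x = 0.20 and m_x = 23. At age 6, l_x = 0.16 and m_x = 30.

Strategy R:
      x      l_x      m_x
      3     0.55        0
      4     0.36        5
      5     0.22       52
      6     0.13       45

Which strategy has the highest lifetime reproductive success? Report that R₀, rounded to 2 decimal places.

19.09

Strategy P: R₀ = 0.50×0 + 0.28×27 + 0.14×11 + 0.08×53 = 13.3400
Strategy Q: R₀ = 0.72×0 + 0.41×15 + 0.20×23 + 0.16×30 = 15.5500
Strategy R: R₀ = 0.55×0 + 0.36×5 + 0.22×52 + 0.13×45 = 19.0900
Highest R₀: strategy R with 19.0900.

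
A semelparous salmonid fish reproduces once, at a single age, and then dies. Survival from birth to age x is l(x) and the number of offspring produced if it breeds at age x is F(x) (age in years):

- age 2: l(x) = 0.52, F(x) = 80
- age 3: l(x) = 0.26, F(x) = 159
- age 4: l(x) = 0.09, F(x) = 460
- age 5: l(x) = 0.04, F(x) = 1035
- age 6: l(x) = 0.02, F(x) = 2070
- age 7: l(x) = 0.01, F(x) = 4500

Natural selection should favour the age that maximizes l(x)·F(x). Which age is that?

Expected offspring if breeding at age x = l(x) × F(x):
  age 2: 0.52 × 80 = 41.600
  age 3: 0.26 × 159 = 41.340
  age 4: 0.09 × 460 = 41.400
  age 5: 0.04 × 1035 = 41.400
  age 6: 0.02 × 2070 = 41.400
  age 7: 0.01 × 4500 = 45.000
Maximum at age 7 (45.000).

7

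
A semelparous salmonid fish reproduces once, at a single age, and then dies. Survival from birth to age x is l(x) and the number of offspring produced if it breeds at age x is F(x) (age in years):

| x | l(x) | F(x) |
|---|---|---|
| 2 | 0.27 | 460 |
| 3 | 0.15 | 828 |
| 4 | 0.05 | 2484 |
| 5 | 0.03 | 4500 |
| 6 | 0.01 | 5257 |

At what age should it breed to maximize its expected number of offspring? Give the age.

Expected offspring if breeding at age x = l(x) × F(x):
  age 2: 0.27 × 460 = 124.200
  age 3: 0.15 × 828 = 124.200
  age 4: 0.05 × 2484 = 124.200
  age 5: 0.03 × 4500 = 135.000
  age 6: 0.01 × 5257 = 52.570
Maximum at age 5 (135.000).

5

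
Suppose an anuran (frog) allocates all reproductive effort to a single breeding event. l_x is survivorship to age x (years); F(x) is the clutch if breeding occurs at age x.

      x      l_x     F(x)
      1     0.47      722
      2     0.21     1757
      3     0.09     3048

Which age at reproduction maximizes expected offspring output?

2

Expected offspring if breeding at age x = l_x × F(x):
  age 1: 0.47 × 722 = 339.340
  age 2: 0.21 × 1757 = 368.970
  age 3: 0.09 × 3048 = 274.320
Maximum at age 2 (368.970).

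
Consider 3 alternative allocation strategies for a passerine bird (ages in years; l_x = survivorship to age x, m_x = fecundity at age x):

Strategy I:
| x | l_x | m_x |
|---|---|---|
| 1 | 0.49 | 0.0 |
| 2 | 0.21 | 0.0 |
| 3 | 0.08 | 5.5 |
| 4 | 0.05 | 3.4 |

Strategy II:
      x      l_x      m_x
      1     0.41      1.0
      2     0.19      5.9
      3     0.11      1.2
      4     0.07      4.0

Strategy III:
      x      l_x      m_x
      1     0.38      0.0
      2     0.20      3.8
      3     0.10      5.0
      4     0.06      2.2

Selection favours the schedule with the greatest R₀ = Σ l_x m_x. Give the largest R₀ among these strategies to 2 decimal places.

Strategy I: R₀ = 0.49×0.0 + 0.21×0.0 + 0.08×5.5 + 0.05×3.4 = 0.6100
Strategy II: R₀ = 0.41×1.0 + 0.19×5.9 + 0.11×1.2 + 0.07×4.0 = 1.9430
Strategy III: R₀ = 0.38×0.0 + 0.20×3.8 + 0.10×5.0 + 0.06×2.2 = 1.3920
Highest R₀: strategy II with 1.9430.

1.94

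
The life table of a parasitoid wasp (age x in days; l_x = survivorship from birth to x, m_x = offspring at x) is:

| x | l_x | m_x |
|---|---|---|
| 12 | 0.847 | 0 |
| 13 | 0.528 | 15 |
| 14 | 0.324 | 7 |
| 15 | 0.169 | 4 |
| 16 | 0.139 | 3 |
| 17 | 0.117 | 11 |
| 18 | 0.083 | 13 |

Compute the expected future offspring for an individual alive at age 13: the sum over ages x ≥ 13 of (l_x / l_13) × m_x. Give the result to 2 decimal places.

l_13 = 0.528. Conditional survival from age 13 to x is l_x / l_13.
  x=13: (0.528/0.528) × 15 = 15.0000
  x=14: (0.324/0.528) × 7 = 4.2955
  x=15: (0.169/0.528) × 4 = 1.2803
  x=16: (0.139/0.528) × 3 = 0.7898
  x=17: (0.117/0.528) × 11 = 2.4375
  x=18: (0.083/0.528) × 13 = 2.0436
Sum = 15.0000 + 4.2955 + 1.2803 + 0.7898 + 2.4375 + 2.0436 = 25.8466

25.85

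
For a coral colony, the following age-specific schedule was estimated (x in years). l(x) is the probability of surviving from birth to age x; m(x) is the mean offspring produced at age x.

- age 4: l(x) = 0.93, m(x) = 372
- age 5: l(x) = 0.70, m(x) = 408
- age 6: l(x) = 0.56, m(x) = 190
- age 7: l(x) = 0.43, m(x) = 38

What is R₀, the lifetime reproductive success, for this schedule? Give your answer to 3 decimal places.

R₀ = Σ l(x) m(x):
  age 4: 0.93 × 372 = 345.9600
  age 5: 0.70 × 408 = 285.6000
  age 6: 0.56 × 190 = 106.4000
  age 7: 0.43 × 38 = 16.3400
R₀ = 345.9600 + 285.6000 + 106.4000 + 16.3400 = 754.3000

754.300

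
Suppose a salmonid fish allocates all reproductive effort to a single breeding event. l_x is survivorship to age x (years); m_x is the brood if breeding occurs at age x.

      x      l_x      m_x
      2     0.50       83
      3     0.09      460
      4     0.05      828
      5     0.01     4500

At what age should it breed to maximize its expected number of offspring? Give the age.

Expected offspring if breeding at age x = l_x × m_x:
  age 2: 0.50 × 83 = 41.500
  age 3: 0.09 × 460 = 41.400
  age 4: 0.05 × 828 = 41.400
  age 5: 0.01 × 4500 = 45.000
Maximum at age 5 (45.000).

5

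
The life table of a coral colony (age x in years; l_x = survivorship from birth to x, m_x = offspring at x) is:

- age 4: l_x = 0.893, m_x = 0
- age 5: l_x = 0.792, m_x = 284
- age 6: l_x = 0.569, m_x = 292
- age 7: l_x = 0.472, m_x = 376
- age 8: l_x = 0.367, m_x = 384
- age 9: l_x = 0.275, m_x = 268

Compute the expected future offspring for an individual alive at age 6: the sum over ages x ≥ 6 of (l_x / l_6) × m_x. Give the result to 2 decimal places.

981.10

l_6 = 0.569. Conditional survival from age 6 to x is l_x / l_6.
  x=6: (0.569/0.569) × 292 = 292.0000
  x=7: (0.472/0.569) × 376 = 311.9016
  x=8: (0.367/0.569) × 384 = 247.6766
  x=9: (0.275/0.569) × 268 = 129.5255
Sum = 292.0000 + 311.9016 + 247.6766 + 129.5255 = 981.1037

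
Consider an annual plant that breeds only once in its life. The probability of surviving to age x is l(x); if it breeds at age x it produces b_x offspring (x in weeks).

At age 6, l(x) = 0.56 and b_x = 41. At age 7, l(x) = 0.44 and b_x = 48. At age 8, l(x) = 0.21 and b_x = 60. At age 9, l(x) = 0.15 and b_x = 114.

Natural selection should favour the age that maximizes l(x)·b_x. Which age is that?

Expected offspring if breeding at age x = l(x) × b_x:
  age 6: 0.56 × 41 = 22.960
  age 7: 0.44 × 48 = 21.120
  age 8: 0.21 × 60 = 12.600
  age 9: 0.15 × 114 = 17.100
Maximum at age 6 (22.960).

6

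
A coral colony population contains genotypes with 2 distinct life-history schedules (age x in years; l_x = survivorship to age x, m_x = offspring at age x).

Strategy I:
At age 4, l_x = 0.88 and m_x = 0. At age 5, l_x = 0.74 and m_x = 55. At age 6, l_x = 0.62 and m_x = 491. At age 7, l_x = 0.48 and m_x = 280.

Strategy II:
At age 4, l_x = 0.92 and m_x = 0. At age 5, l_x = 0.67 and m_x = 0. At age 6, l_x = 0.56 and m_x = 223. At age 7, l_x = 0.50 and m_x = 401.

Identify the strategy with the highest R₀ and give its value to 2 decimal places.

Strategy I: R₀ = 0.88×0 + 0.74×55 + 0.62×491 + 0.48×280 = 479.5200
Strategy II: R₀ = 0.92×0 + 0.67×0 + 0.56×223 + 0.50×401 = 325.3800
Highest R₀: strategy I with 479.5200.

479.52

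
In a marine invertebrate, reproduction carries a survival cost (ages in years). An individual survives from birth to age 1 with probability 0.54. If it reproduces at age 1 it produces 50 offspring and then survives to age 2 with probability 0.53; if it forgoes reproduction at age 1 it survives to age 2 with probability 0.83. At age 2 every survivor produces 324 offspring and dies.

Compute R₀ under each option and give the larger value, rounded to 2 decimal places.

145.22

breed at age 1: R₀ = 0.54 × (50 + 0.53 × 324) = 0.54 × 221.7200 = 119.7288
delay to age 2: R₀ = 0.54 × (0.83 × 324) = 0.54 × 268.9200 = 145.2168
Higher: delay to age 2 (145.2168).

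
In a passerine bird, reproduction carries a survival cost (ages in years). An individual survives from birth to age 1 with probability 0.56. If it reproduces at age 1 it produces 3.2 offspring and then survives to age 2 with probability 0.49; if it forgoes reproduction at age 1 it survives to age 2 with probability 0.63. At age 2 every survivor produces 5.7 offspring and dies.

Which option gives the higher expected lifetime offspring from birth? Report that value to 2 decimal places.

3.36

breed at age 1: R₀ = 0.56 × (3.2 + 0.49 × 5.7) = 0.56 × 5.9930 = 3.3561
delay to age 2: R₀ = 0.56 × (0.63 × 5.7) = 0.56 × 3.5910 = 2.0110
Higher: breed at age 1 (3.3561).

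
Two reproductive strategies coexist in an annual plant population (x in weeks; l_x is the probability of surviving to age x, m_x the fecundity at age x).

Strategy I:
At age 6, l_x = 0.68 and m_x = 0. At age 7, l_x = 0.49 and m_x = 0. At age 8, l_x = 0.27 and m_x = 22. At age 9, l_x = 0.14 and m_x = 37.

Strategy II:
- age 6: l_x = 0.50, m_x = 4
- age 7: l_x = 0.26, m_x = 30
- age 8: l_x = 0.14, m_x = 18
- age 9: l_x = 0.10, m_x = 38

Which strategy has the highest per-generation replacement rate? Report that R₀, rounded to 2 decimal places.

Strategy I: R₀ = 0.68×0 + 0.49×0 + 0.27×22 + 0.14×37 = 11.1200
Strategy II: R₀ = 0.50×4 + 0.26×30 + 0.14×18 + 0.10×38 = 16.1200
Highest R₀: strategy II with 16.1200.

16.12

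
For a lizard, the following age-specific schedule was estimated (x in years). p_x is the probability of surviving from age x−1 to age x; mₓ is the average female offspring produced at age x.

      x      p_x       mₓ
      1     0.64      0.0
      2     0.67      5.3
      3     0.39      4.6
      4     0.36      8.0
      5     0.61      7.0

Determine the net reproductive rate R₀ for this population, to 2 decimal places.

3.78

Survivorship from birth: l_x = p_1·p_2·…·p_x.
  l_1 = 0.64000
  l_2 = 0.42880
  l_3 = 0.16723
  l_4 = 0.06020
  l_5 = 0.03672
R₀ = Σ l_x mₓ:
  age 1: 0.64000 × 0.0 = 0.0000
  age 2: 0.42880 × 5.3 = 2.2726
  age 3: 0.16723 × 4.6 = 0.7693
  age 4: 0.06020 × 8.0 = 0.4816
  age 5: 0.03672 × 7.0 = 0.2570
R₀ = 0.0000 + 2.2726 + 0.7693 + 0.4816 + 0.2570 = 3.7805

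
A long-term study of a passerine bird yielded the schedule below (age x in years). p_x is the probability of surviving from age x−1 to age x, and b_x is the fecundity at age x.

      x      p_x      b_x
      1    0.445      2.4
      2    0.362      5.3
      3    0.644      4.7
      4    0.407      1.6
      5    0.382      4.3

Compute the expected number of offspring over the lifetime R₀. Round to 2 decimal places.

2.55

Survivorship from birth: l_x = p_1·p_2·…·p_x.
  l_1 = 0.44500
  l_2 = 0.16109
  l_3 = 0.10374
  l_4 = 0.04222
  l_5 = 0.01613
R₀ = Σ l_x b_x:
  age 1: 0.44500 × 2.4 = 1.0680
  age 2: 0.16109 × 5.3 = 0.8538
  age 3: 0.10374 × 4.7 = 0.4876
  age 4: 0.04222 × 1.6 = 0.0676
  age 5: 0.01613 × 4.3 = 0.0694
R₀ = 1.0680 + 0.8538 + 0.4876 + 0.0676 + 0.0694 = 2.5463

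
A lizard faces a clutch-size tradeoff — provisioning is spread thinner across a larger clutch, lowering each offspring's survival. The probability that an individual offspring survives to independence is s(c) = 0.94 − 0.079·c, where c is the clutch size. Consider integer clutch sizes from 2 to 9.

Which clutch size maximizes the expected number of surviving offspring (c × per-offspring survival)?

Expected surviving offspring = c × s(c):
  c=2: 2 × 0.782 = 1.564
  c=3: 3 × 0.703 = 2.109
  c=4: 4 × 0.624 = 2.496
  c=5: 5 × 0.545 = 2.725
  c=6: 6 × 0.466 = 2.796
  c=7: 7 × 0.387 = 2.709
  c=8: 8 × 0.308 = 2.464
  c=9: 9 × 0.229 = 2.061
Maximum at c = 6 (2.796 surviving offspring).

6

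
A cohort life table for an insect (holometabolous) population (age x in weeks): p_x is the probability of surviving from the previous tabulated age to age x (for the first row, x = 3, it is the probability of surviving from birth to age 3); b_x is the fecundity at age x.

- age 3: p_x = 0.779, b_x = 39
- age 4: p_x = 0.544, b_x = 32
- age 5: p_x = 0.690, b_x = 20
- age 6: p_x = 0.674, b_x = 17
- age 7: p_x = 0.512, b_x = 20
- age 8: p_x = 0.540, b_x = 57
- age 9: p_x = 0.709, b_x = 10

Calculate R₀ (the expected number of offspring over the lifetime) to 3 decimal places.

58.651

Survivorship from birth: l_x = p_3·p_4·…·p_x.
  l_3 = 0.77900
  l_4 = 0.42378
  l_5 = 0.29241
  l_6 = 0.19708
  l_7 = 0.10091
  l_8 = 0.05449
  l_9 = 0.03863
R₀ = Σ l_x b_x:
  age 3: 0.77900 × 39 = 30.3810
  age 4: 0.42378 × 32 = 13.5610
  age 5: 0.29241 × 20 = 5.8482
  age 6: 0.19708 × 17 = 3.3504
  age 7: 0.10091 × 20 = 2.0182
  age 8: 0.05449 × 57 = 3.1059
  age 9: 0.03863 × 10 = 0.3863
R₀ = 30.3810 + 13.5610 + 5.8482 + 3.3504 + 2.0182 + 3.1059 + 0.3863 = 58.6510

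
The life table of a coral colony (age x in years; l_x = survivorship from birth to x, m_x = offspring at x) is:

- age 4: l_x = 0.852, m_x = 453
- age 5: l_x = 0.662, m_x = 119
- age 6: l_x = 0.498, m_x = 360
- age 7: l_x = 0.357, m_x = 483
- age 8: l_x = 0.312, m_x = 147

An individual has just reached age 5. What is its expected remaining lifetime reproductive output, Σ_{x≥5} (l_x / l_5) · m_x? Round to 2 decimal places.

l_5 = 0.662. Conditional survival from age 5 to x is l_x / l_5.
  x=5: (0.662/0.662) × 119 = 119.0000
  x=6: (0.498/0.662) × 360 = 270.8157
  x=7: (0.357/0.662) × 483 = 260.4698
  x=8: (0.312/0.662) × 147 = 69.2810
Sum = 119.0000 + 270.8157 + 260.4698 + 69.2810 = 719.5665

719.57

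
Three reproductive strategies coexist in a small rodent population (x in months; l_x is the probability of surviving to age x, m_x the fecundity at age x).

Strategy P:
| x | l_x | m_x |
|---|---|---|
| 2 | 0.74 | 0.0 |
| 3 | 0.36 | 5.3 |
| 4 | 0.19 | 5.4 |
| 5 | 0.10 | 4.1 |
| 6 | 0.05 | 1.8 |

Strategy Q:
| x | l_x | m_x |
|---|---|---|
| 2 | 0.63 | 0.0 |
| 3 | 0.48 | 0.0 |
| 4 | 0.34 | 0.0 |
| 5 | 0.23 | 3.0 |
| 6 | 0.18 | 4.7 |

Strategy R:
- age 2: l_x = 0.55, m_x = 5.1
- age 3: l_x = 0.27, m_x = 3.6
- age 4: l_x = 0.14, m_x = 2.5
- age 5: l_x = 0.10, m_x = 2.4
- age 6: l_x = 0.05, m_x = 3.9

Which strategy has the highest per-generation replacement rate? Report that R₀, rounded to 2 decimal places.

4.56

Strategy P: R₀ = 0.74×0.0 + 0.36×5.3 + 0.19×5.4 + 0.10×4.1 + 0.05×1.8 = 3.4340
Strategy Q: R₀ = 0.63×0.0 + 0.48×0.0 + 0.34×0.0 + 0.23×3.0 + 0.18×4.7 = 1.5360
Strategy R: R₀ = 0.55×5.1 + 0.27×3.6 + 0.14×2.5 + 0.10×2.4 + 0.05×3.9 = 4.5620
Highest R₀: strategy R with 4.5620.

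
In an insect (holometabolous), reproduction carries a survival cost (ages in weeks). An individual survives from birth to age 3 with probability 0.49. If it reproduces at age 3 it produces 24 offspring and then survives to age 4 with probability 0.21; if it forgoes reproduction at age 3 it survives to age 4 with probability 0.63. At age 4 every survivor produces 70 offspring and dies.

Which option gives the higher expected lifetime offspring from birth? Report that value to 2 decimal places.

breed at age 3: R₀ = 0.49 × (24 + 0.21 × 70) = 0.49 × 38.7000 = 18.9630
delay to age 4: R₀ = 0.49 × (0.63 × 70) = 0.49 × 44.1000 = 21.6090
Higher: delay to age 4 (21.6090).

21.61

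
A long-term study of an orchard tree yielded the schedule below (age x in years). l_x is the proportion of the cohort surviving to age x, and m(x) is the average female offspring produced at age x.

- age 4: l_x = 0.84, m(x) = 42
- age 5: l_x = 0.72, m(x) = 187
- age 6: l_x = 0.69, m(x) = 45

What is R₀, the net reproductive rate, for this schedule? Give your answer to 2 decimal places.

200.97

R₀ = Σ l_x m(x):
  age 4: 0.84 × 42 = 35.2800
  age 5: 0.72 × 187 = 134.6400
  age 6: 0.69 × 45 = 31.0500
R₀ = 35.2800 + 134.6400 + 31.0500 = 200.9700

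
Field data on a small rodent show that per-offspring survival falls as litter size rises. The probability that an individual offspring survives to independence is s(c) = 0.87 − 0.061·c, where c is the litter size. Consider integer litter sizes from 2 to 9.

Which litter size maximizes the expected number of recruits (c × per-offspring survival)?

7

Expected recruits = c × s(c):
  c=2: 2 × 0.748 = 1.496
  c=3: 3 × 0.687 = 2.061
  c=4: 4 × 0.626 = 2.504
  c=5: 5 × 0.565 = 2.825
  c=6: 6 × 0.504 = 3.024
  c=7: 7 × 0.443 = 3.101
  c=8: 8 × 0.382 = 3.056
  c=9: 9 × 0.321 = 2.889
Maximum at c = 7 (3.101 recruits).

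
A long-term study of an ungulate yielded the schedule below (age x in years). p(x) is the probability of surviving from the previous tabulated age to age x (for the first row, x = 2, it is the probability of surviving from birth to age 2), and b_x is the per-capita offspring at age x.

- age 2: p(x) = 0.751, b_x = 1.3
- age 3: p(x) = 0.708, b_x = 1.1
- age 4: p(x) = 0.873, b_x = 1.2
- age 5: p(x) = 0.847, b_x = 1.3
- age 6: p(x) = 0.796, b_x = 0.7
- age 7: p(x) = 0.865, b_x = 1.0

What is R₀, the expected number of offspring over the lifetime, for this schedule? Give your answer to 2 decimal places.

3.12

Survivorship from birth: l_x = p_2·p_3·…·p_x.
  l_2 = 0.75100
  l_3 = 0.53171
  l_4 = 0.46418
  l_5 = 0.39316
  l_6 = 0.31296
  l_7 = 0.27071
R₀ = Σ l_x b_x:
  age 2: 0.75100 × 1.3 = 0.9763
  age 3: 0.53171 × 1.1 = 0.5849
  age 4: 0.46418 × 1.2 = 0.5570
  age 5: 0.39316 × 1.3 = 0.5111
  age 6: 0.31296 × 0.7 = 0.2191
  age 7: 0.27071 × 1.0 = 0.2707
R₀ = 0.9763 + 0.5849 + 0.5570 + 0.5111 + 0.2191 + 0.2707 = 3.1191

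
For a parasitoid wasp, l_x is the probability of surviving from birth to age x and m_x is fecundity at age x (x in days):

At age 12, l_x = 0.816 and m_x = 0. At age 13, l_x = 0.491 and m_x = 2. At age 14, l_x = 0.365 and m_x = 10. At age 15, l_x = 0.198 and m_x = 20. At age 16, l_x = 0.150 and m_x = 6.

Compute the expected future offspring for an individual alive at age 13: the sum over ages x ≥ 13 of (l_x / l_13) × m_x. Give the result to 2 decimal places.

l_13 = 0.491. Conditional survival from age 13 to x is l_x / l_13.
  x=13: (0.491/0.491) × 2 = 2.0000
  x=14: (0.365/0.491) × 10 = 7.4338
  x=15: (0.198/0.491) × 20 = 8.0652
  x=16: (0.150/0.491) × 6 = 1.8330
Sum = 2.0000 + 7.4338 + 8.0652 + 1.8330 = 19.3320

19.33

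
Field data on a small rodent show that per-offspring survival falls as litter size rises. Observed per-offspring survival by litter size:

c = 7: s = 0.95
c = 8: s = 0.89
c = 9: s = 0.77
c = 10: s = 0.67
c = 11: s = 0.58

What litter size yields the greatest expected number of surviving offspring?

8

Expected surviving offspring = c × s(c):
  c=7: 7 × 0.95 = 6.650
  c=8: 8 × 0.89 = 7.120
  c=9: 9 × 0.77 = 6.930
  c=10: 10 × 0.67 = 6.700
  c=11: 11 × 0.58 = 6.380
Maximum at c = 8 (7.120 surviving offspring).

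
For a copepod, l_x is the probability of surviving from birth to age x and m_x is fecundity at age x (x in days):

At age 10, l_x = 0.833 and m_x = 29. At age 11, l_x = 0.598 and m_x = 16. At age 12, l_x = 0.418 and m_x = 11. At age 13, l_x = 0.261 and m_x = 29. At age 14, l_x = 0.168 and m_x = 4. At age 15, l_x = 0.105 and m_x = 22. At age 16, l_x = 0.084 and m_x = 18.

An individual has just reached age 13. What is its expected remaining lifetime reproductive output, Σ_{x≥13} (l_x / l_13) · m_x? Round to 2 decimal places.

46.22

l_13 = 0.261. Conditional survival from age 13 to x is l_x / l_13.
  x=13: (0.261/0.261) × 29 = 29.0000
  x=14: (0.168/0.261) × 4 = 2.5747
  x=15: (0.105/0.261) × 22 = 8.8506
  x=16: (0.084/0.261) × 18 = 5.7931
Sum = 29.0000 + 2.5747 + 8.8506 + 5.7931 = 46.2184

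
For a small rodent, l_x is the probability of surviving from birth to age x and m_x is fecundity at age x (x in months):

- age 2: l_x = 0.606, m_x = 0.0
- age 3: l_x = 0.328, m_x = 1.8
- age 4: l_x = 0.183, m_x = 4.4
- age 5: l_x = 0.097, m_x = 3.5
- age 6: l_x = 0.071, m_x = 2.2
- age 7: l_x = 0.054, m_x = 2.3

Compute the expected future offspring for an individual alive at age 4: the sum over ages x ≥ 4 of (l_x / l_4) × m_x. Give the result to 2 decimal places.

7.79

l_4 = 0.183. Conditional survival from age 4 to x is l_x / l_4.
  x=4: (0.183/0.183) × 4.4 = 4.4000
  x=5: (0.097/0.183) × 3.5 = 1.8552
  x=6: (0.071/0.183) × 2.2 = 0.8536
  x=7: (0.054/0.183) × 2.3 = 0.6787
Sum = 4.4000 + 1.8552 + 0.8536 + 0.6787 = 7.7874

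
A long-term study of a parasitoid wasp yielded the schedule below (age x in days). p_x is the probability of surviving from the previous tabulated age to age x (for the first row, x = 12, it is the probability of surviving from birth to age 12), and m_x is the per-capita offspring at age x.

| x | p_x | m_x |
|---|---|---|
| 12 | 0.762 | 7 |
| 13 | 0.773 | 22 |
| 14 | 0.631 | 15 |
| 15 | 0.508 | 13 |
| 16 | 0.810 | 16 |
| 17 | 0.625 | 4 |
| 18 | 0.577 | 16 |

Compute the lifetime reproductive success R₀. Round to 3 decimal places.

30.034

Survivorship from birth: l_x = p_12·p_13·…·p_x.
  l_12 = 0.76200
  l_13 = 0.58903
  l_14 = 0.37168
  l_15 = 0.18881
  l_16 = 0.15294
  l_17 = 0.09559
  l_18 = 0.05515
R₀ = Σ l_x m_x:
  age 12: 0.76200 × 7 = 5.3340
  age 13: 0.58903 × 22 = 12.9587
  age 14: 0.37168 × 15 = 5.5752
  age 15: 0.18881 × 13 = 2.4545
  age 16: 0.15294 × 16 = 2.4470
  age 17: 0.09559 × 4 = 0.3824
  age 18: 0.05515 × 16 = 0.8824
R₀ = 5.3340 + 12.9587 + 5.5752 + 2.4545 + 2.4470 + 0.3824 + 0.8824 = 30.0342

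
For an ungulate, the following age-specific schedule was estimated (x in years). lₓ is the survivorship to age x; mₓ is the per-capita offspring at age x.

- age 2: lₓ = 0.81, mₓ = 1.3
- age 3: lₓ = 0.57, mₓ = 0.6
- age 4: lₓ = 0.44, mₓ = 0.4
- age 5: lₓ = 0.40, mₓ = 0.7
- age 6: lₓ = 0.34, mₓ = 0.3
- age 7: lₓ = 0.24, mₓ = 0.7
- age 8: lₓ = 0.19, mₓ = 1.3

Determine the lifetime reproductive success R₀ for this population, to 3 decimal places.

R₀ = Σ lₓ mₓ:
  age 2: 0.81 × 1.3 = 1.0530
  age 3: 0.57 × 0.6 = 0.3420
  age 4: 0.44 × 0.4 = 0.1760
  age 5: 0.40 × 0.7 = 0.2800
  age 6: 0.34 × 0.3 = 0.1020
  age 7: 0.24 × 0.7 = 0.1680
  age 8: 0.19 × 1.3 = 0.2470
R₀ = 1.0530 + 0.3420 + 0.1760 + 0.2800 + 0.1020 + 0.1680 + 0.2470 = 2.3680

2.368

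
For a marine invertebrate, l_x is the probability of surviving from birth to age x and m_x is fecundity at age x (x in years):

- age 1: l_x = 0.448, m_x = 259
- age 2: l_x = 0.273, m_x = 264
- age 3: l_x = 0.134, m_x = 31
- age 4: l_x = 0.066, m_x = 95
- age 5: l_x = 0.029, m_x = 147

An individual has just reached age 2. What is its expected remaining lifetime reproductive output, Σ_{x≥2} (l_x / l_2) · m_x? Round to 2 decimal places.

l_2 = 0.273. Conditional survival from age 2 to x is l_x / l_2.
  x=2: (0.273/0.273) × 264 = 264.0000
  x=3: (0.134/0.273) × 31 = 15.2161
  x=4: (0.066/0.273) × 95 = 22.9670
  x=5: (0.029/0.273) × 147 = 15.6154
Sum = 264.0000 + 15.2161 + 22.9670 + 15.6154 = 317.7985

317.80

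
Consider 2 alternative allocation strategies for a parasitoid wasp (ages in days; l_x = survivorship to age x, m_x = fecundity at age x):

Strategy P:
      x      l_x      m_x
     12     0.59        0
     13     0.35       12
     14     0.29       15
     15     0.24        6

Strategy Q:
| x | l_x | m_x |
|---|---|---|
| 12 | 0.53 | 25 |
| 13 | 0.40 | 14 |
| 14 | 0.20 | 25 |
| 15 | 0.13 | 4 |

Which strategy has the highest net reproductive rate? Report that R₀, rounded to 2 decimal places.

Strategy P: R₀ = 0.59×0 + 0.35×12 + 0.29×15 + 0.24×6 = 9.9900
Strategy Q: R₀ = 0.53×25 + 0.40×14 + 0.20×25 + 0.13×4 = 24.3700
Highest R₀: strategy Q with 24.3700.

24.37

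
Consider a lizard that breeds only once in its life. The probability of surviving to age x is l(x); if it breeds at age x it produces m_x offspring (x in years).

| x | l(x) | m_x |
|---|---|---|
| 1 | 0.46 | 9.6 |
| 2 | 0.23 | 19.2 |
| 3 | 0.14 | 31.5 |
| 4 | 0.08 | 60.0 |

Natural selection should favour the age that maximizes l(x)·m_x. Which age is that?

4

Expected offspring if breeding at age x = l(x) × m_x:
  age 1: 0.46 × 9.6 = 4.416
  age 2: 0.23 × 19.2 = 4.416
  age 3: 0.14 × 31.5 = 4.410
  age 4: 0.08 × 60.0 = 4.800
Maximum at age 4 (4.800).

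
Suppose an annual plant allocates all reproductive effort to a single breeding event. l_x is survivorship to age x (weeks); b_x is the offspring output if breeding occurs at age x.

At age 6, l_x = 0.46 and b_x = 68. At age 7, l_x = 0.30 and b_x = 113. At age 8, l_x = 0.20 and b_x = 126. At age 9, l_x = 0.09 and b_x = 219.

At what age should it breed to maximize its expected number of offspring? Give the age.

Expected offspring if breeding at age x = l_x × b_x:
  age 6: 0.46 × 68 = 31.280
  age 7: 0.30 × 113 = 33.900
  age 8: 0.20 × 126 = 25.200
  age 9: 0.09 × 219 = 19.710
Maximum at age 7 (33.900).

7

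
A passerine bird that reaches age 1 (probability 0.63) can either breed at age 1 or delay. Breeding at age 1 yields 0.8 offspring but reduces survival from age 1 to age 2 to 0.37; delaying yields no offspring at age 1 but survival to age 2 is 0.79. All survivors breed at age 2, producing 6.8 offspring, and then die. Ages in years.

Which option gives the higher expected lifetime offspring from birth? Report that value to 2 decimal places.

3.38

breed at age 1: R₀ = 0.63 × (0.8 + 0.37 × 6.8) = 0.63 × 3.3160 = 2.0891
delay to age 2: R₀ = 0.63 × (0.79 × 6.8) = 0.63 × 5.3720 = 3.3844
Higher: delay to age 2 (3.3844).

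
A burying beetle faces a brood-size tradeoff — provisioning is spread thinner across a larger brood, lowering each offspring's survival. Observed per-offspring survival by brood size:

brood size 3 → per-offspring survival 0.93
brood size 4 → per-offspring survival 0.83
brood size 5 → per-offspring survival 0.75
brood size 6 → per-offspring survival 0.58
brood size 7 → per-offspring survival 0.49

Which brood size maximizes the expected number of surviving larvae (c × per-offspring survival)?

Expected surviving larvae = c × s(c):
  c=3: 3 × 0.93 = 2.790
  c=4: 4 × 0.83 = 3.320
  c=5: 5 × 0.75 = 3.750
  c=6: 6 × 0.58 = 3.480
  c=7: 7 × 0.49 = 3.430
Maximum at c = 5 (3.750 surviving larvae).

5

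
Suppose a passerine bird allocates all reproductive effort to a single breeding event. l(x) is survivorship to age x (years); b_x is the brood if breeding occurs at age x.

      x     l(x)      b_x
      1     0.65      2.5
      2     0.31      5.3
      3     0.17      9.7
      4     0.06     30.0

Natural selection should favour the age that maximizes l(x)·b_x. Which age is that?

4

Expected offspring if breeding at age x = l(x) × b_x:
  age 1: 0.65 × 2.5 = 1.625
  age 2: 0.31 × 5.3 = 1.643
  age 3: 0.17 × 9.7 = 1.649
  age 4: 0.06 × 30.0 = 1.800
Maximum at age 4 (1.800).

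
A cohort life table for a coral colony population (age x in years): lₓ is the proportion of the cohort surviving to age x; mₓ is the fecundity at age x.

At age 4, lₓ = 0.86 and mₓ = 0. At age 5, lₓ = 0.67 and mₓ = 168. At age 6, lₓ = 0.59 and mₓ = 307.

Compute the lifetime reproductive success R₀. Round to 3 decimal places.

293.690

R₀ = Σ lₓ mₓ:
  age 4: 0.86 × 0 = 0.0000
  age 5: 0.67 × 168 = 112.5600
  age 6: 0.59 × 307 = 181.1300
R₀ = 0.0000 + 112.5600 + 181.1300 = 293.6900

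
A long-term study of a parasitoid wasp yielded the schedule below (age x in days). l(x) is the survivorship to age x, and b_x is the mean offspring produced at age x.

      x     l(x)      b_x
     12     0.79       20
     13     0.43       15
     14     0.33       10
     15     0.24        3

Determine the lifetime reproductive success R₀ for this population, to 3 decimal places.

R₀ = Σ l(x) b_x:
  age 12: 0.79 × 20 = 15.8000
  age 13: 0.43 × 15 = 6.4500
  age 14: 0.33 × 10 = 3.3000
  age 15: 0.24 × 3 = 0.7200
R₀ = 15.8000 + 6.4500 + 3.3000 + 0.7200 = 26.2700

26.270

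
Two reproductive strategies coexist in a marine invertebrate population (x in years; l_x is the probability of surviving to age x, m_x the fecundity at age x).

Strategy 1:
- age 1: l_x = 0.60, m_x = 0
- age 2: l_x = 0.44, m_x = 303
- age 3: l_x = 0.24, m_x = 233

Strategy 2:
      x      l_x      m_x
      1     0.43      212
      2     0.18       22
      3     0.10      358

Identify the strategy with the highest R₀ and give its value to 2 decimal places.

Strategy 1: R₀ = 0.60×0 + 0.44×303 + 0.24×233 = 189.2400
Strategy 2: R₀ = 0.43×212 + 0.18×22 + 0.10×358 = 130.9200
Highest R₀: strategy 1 with 189.2400.

189.24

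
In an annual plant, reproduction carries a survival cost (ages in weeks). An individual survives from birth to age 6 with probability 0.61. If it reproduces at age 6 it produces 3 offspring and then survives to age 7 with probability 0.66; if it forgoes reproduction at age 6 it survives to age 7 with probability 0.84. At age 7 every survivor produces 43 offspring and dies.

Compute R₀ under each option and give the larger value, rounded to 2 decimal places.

22.03

breed at age 6: R₀ = 0.61 × (3 + 0.66 × 43) = 0.61 × 31.3800 = 19.1418
delay to age 7: R₀ = 0.61 × (0.84 × 43) = 0.61 × 36.1200 = 22.0332
Higher: delay to age 7 (22.0332).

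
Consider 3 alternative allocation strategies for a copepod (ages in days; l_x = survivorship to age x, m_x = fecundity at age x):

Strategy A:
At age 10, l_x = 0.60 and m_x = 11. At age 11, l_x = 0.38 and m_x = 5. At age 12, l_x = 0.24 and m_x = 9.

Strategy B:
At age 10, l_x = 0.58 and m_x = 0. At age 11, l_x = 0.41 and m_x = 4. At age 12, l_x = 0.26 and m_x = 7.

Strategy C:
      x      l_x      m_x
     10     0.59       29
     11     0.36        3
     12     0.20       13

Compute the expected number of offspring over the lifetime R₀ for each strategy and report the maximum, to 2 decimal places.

20.79

Strategy A: R₀ = 0.60×11 + 0.38×5 + 0.24×9 = 10.6600
Strategy B: R₀ = 0.58×0 + 0.41×4 + 0.26×7 = 3.4600
Strategy C: R₀ = 0.59×29 + 0.36×3 + 0.20×13 = 20.7900
Highest R₀: strategy C with 20.7900.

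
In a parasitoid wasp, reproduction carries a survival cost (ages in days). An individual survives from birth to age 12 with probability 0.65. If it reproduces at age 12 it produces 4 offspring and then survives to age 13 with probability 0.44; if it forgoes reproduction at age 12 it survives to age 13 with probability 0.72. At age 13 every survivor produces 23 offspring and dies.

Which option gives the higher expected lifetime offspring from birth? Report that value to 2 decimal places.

breed at age 12: R₀ = 0.65 × (4 + 0.44 × 23) = 0.65 × 14.1200 = 9.1780
delay to age 13: R₀ = 0.65 × (0.72 × 23) = 0.65 × 16.5600 = 10.7640
Higher: delay to age 13 (10.7640).

10.76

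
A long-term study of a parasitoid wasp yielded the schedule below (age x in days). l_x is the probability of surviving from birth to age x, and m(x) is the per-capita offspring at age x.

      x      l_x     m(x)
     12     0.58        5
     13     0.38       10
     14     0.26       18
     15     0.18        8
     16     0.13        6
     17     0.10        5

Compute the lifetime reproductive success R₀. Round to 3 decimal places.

14.100

R₀ = Σ l_x m(x):
  age 12: 0.58 × 5 = 2.9000
  age 13: 0.38 × 10 = 3.8000
  age 14: 0.26 × 18 = 4.6800
  age 15: 0.18 × 8 = 1.4400
  age 16: 0.13 × 6 = 0.7800
  age 17: 0.10 × 5 = 0.5000
R₀ = 2.9000 + 3.8000 + 4.6800 + 1.4400 + 0.7800 + 0.5000 = 14.1000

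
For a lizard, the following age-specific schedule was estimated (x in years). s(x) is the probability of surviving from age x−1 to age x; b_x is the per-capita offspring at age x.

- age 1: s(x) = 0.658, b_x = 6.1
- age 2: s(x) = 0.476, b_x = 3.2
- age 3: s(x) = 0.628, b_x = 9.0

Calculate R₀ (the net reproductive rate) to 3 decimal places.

Survivorship from birth: l_x = s_1·s_2·…·s_x.
  l_1 = 0.65800
  l_2 = 0.31321
  l_3 = 0.19669
R₀ = Σ l_x b_x:
  age 1: 0.65800 × 6.1 = 4.0138
  age 2: 0.31321 × 3.2 = 1.0023
  age 3: 0.19669 × 9.0 = 1.7702
R₀ = 4.0138 + 1.0023 + 1.7702 = 6.7863

6.786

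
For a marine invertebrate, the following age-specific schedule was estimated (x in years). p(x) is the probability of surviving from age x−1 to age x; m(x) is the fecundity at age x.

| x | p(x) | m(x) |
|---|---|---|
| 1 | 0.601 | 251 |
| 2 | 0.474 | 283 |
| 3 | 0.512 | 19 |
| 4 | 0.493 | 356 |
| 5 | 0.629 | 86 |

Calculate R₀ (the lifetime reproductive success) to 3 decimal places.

263.730

Survivorship from birth: l_x = p_1·p_2·…·p_x.
  l_1 = 0.60100
  l_2 = 0.28487
  l_3 = 0.14586
  l_4 = 0.07191
  l_5 = 0.04523
R₀ = Σ l_x m(x):
  age 1: 0.60100 × 251 = 150.8510
  age 2: 0.28487 × 283 = 80.6182
  age 3: 0.14586 × 19 = 2.7713
  age 4: 0.07191 × 356 = 25.6000
  age 5: 0.04523 × 86 = 3.8898
R₀ = 150.8510 + 80.6182 + 2.7713 + 25.6000 + 3.8898 = 263.7303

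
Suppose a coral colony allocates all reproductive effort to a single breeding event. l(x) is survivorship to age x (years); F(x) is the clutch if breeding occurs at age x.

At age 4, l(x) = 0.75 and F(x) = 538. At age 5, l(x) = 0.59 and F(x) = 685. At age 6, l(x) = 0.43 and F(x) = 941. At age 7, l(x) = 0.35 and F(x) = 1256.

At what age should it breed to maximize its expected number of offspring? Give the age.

7

Expected offspring if breeding at age x = l(x) × F(x):
  age 4: 0.75 × 538 = 403.500
  age 5: 0.59 × 685 = 404.150
  age 6: 0.43 × 941 = 404.630
  age 7: 0.35 × 1256 = 439.600
Maximum at age 7 (439.600).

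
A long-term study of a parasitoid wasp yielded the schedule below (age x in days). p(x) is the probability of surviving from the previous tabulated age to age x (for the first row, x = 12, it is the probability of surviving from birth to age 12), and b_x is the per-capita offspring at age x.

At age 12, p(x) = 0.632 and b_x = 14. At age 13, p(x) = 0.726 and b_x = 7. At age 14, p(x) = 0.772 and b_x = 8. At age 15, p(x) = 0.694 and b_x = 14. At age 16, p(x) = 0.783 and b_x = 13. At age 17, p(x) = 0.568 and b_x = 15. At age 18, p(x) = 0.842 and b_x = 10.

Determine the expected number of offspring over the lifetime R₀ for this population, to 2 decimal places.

23.40

Survivorship from birth: l_x = p_12·p_13·…·p_x.
  l_12 = 0.63200
  l_13 = 0.45883
  l_14 = 0.35422
  l_15 = 0.24583
  l_16 = 0.19248
  l_17 = 0.10933
  l_18 = 0.09206
R₀ = Σ l_x b_x:
  age 12: 0.63200 × 14 = 8.8480
  age 13: 0.45883 × 7 = 3.2118
  age 14: 0.35422 × 8 = 2.8338
  age 15: 0.24583 × 14 = 3.4416
  age 16: 0.19248 × 13 = 2.5022
  age 17: 0.10933 × 15 = 1.6400
  age 18: 0.09206 × 10 = 0.9206
R₀ = 8.8480 + 3.2118 + 2.8338 + 3.4416 + 2.5022 + 1.6400 + 0.9206 = 23.3980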